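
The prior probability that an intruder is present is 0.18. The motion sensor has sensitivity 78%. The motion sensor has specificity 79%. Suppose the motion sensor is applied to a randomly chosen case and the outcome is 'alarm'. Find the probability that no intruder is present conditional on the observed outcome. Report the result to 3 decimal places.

Let H be the event that an intruder is present. P(H) = 0.18, so P(¬H) = 0.82. With E the 'alarm' result, P(E|H) = 0.78 and P(E|¬H) = 0.21.
P(E) = 0.78·0.18 + 0.21·0.82 = 0.14040 + 0.17220 = 0.31260.
By Bayes' theorem, P(H|E) = 0.14040 / 0.31260 = 0.449. Hence P(¬H|E) = 1 − 0.449 = 0.551.

P(¬H | E) ≈ 0.551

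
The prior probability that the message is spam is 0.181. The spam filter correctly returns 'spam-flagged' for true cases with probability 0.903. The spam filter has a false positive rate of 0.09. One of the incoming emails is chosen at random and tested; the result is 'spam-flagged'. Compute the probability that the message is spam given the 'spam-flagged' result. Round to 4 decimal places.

Write H for 'the message is spam'. Prior odds H:¬H = 0.181/0.819 = 0.22100. For the 'spam-flagged' outcome, the likelihood ratio is 0.903/0.09 = 10.033.
Posterior odds = 0.22100 × 10.033 = 2.2174, so P(H|E) = 2.2174/(1+2.2174) = 0.6892.

P(H | E) ≈ 0.6892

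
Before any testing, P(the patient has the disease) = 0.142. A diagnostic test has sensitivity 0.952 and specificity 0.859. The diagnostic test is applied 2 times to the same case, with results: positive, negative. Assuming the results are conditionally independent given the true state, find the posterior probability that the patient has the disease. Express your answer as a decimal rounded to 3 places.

Posterior P(H) ≈ 0.059

Let H be the event that the patient has the disease; start with P(H) = 0.142. P('positive'|H) = 0.952, P('positive'|¬H) = 0.141.
Update on result 1 ('positive'): P(H) ← 0.952·0.1420 / (0.952·0.1420 + 0.141·0.8580) = 0.13518/0.25616 = 0.5277.
Update on result 2 ('negative'): P(H) ← 0.048·0.5277 / (0.048·0.5277 + 0.859·0.4723) = 0.025331/0.43101 = 0.0588.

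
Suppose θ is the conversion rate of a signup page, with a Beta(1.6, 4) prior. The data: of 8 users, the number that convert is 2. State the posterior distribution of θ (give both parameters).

Posterior: Beta(3.6, 10)

Observing 2 successes and 6 failures updates Beta(1.6, 4) by adding the success and failure counts to the two shape parameters: α = 1.6+2 = 3.6, β = 4+6 = 10.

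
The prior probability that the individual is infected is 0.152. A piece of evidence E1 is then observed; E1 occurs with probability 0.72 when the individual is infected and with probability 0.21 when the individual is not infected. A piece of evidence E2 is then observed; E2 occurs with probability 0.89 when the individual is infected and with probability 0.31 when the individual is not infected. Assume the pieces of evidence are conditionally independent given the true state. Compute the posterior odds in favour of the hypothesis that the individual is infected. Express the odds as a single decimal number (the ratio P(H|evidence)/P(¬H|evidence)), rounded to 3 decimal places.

Posterior odds ≈ 1.764

Prior odds = 0.152/(1−0.152) = 0.17925.
Likelihood ratio for E1 = 0.72/0.21 = 3.4286.
Likelihood ratio for E2 = 0.89/0.31 = 2.8710.
Posterior odds = prior odds × LR₁ × LR₂ = 1.7644.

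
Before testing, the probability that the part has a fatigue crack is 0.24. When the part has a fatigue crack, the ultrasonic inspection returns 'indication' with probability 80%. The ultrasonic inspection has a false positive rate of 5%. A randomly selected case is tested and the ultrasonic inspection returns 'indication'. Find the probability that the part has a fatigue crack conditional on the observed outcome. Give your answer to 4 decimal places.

P(H | E) ≈ 0.8348

Write H for 'the part has a fatigue crack'. Prior odds H:¬H = 0.24/0.76 = 0.31579. For the 'indication' outcome, the likelihood ratio is 0.8/0.05 = 16.000.
Posterior odds = 0.31579 × 16.000 = 5.0526, so P(H|E) = 5.0526/(1+5.0526) = 0.8348.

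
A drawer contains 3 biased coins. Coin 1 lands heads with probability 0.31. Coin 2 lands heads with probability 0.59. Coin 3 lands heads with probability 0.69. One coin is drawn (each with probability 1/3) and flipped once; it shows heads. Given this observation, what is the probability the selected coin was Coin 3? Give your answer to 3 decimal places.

Posterior probability ≈ 0.434

P(heads|C1) = 0.31; P(heads|C2) = 0.59; P(heads|C3) = 0.69.
Prior × likelihood for each source: 0.333333·0.31=0.1033, 0.333333·0.59=0.1967, 0.333333·0.69=0.2300. Summing gives P(heads) = 0.53000.
P(Coin 3 | heads) = 0.2300 / 0.53000 = 0.434.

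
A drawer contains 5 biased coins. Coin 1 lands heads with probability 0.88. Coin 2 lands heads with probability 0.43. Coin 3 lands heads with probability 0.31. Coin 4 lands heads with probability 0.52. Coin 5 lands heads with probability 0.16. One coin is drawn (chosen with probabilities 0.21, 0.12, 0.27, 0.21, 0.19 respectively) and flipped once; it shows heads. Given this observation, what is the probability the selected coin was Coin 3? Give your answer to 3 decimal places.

P(heads|C1) = 0.88; P(heads|C2) = 0.43; P(heads|C3) = 0.31; P(heads|C4) = 0.52; P(heads|C5) = 0.16.
Prior × likelihood for each source: 0.21·0.88=0.1848, 0.12·0.43=0.05160, 0.27·0.31=0.08370, 0.21·0.52=0.1092, 0.19·0.16=0.03040. Summing gives P(heads) = 0.45970.
P(Coin 3 | heads) = 0.08370 / 0.45970 = 0.182.

Posterior probability ≈ 0.182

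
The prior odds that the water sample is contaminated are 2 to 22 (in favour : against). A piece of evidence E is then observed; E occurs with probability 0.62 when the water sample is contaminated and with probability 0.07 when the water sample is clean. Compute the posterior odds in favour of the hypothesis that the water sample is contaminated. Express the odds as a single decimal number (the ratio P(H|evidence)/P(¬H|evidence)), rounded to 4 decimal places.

Prior odds = 2/22 = 0.090909. In log-odds, ln(0.090909) = -2.3979.
Add log likelihood ratio: ln(8.8571) = 2.1812.
Posterior log-odds = -0.21667, so posterior odds = exp(-0.21667) = 0.80519.

Posterior odds ≈ 0.8052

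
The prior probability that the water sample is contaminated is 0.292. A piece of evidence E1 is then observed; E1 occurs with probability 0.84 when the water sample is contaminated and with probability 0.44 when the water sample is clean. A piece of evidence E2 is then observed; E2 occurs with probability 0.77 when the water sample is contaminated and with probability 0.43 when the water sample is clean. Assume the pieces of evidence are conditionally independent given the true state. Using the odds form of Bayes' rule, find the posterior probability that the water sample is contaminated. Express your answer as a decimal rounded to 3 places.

Posterior probability ≈ 0.585

Prior odds = 0.292/(1−0.292) = 0.41243.
Likelihood ratio for E1 = 0.84/0.44 = 1.9091.
Likelihood ratio for E2 = 0.77/0.43 = 1.7907.
Posterior odds = prior odds × LR₁ × LR₂ = 1.4099.
Posterior probability = odds/(1+odds) = 1.4099/2.4099 = 0.585.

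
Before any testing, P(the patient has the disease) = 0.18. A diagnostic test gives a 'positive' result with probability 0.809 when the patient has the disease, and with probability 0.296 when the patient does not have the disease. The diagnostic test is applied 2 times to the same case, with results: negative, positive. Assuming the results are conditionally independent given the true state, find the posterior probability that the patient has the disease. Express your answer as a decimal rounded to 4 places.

Posterior P(H) ≈ 0.1400

Let H be the event that the patient has the disease; start with P(H) = 0.18. P('positive'|H) = 0.809, P('positive'|¬H) = 0.296.
Update on result 1 ('negative'): P(H) ← 0.191·0.1800 / (0.191·0.1800 + 0.704·0.8200) = 0.034380/0.61166 = 0.0562.
Update on result 2 ('positive'): P(H) ← 0.809·0.0562 / (0.809·0.0562 + 0.296·0.9438) = 0.045472/0.32483 = 0.1400.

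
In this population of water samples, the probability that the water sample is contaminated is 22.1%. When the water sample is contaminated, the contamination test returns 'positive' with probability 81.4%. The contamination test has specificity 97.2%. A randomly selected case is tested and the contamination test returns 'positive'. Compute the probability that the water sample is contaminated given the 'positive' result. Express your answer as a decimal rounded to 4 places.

Write H for 'the water sample is contaminated'. Prior odds H:¬H = 0.221/0.779 = 0.28370. For the 'positive' outcome, the likelihood ratio is 0.814/0.028 = 29.071.
Posterior odds = 0.28370 × 29.071 = 8.2475, so P(H|E) = 8.2475/(1+8.2475) = 0.8919.

P(H | E) ≈ 0.8919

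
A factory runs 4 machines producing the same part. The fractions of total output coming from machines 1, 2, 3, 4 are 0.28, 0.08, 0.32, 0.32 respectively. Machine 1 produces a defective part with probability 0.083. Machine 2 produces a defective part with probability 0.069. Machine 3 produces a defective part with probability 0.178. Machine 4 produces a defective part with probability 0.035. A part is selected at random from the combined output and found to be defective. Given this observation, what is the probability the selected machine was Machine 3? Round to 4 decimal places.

Tabulate prior·likelihood by source: [1] prior 0.28, lik 0.083, product 0.02324; [2] prior 0.08, lik 0.069, product 0.005520; [3] prior 0.32, lik 0.178, product 0.05696; [4] prior 0.32, lik 0.035, product 0.01120.
Normalizing constant = 0.096920; the posterior for Machine 3 is its product over the sum, 0.05696/0.096920 = 0.5877.

Posterior probability ≈ 0.5877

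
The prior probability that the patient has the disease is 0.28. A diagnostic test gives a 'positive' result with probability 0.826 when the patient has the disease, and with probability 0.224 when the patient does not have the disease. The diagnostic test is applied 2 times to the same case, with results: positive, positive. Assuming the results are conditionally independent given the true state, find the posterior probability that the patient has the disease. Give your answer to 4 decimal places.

Posterior P(H) ≈ 0.8410

Let H be the event that the patient has the disease; start with P(H) = 0.28. P('positive'|H) = 0.826, P('positive'|¬H) = 0.224.
Update on result 1 ('positive'): P(H) ← 0.826·0.2800 / (0.826·0.2800 + 0.224·0.7200) = 0.23128/0.39256 = 0.5892.
Update on result 2 ('positive'): P(H) ← 0.826·0.5892 / (0.826·0.5892 + 0.224·0.4108) = 0.48664/0.57867 = 0.8410.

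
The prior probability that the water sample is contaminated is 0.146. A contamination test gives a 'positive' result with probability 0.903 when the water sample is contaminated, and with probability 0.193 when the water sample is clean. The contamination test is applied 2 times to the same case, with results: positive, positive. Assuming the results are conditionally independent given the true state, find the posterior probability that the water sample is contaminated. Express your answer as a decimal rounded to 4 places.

Posterior P(H) ≈ 0.7891

With H the event that the water sample is contaminated, the joint likelihood of the observed sequence is P(data|H) = 0.903·0.903 = 0.81541 and P(data|¬H) = 0.193·0.193 = 0.037249.
Bayes: P(H|data) = 0.146·0.81541 / (0.146·0.81541 + 0.854·0.037249) = 0.11905/0.15086 = 0.7891.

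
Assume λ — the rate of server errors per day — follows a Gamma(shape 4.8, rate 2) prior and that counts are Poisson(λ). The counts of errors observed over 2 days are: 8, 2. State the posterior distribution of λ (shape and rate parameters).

The Poisson likelihood adds the total count to the shape and the number of exposure periods to the rate. Here ∑xᵢ = 10 and n = 2, so shape 4.8→14.8 and rate 2→4.

Posterior: Gamma(shape=14.8, rate=4)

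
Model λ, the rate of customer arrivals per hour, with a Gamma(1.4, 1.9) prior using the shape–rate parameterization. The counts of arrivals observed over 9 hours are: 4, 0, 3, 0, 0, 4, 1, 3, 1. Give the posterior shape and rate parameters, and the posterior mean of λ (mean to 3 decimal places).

Posterior: Gamma(shape=17.4, rate=10.9); mean ≈ 1.596

The Poisson likelihood adds the total count to the shape and the number of exposure periods to the rate. Here ∑xᵢ = 16 and n = 9, so shape 1.4→17.4 and rate 1.9→10.9.
Posterior mean = shape/rate = 17.4/10.9 = 1.596.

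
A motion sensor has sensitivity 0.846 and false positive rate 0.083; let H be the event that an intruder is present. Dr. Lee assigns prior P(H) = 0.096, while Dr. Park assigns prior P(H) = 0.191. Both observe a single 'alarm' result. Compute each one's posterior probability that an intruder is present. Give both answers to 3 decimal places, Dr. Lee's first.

Dr. Lee: 0.520; Dr. Park: 0.706

P('+'|H) = 0.846, P('+'|¬H) = 0.083.
Dr. Lee: numerator 0.846·0.096 = 0.081216; evidence = 0.081216+0.083·0.904 = 0.15625; posterior = 0.520.
Dr. Park: numerator 0.846·0.191 = 0.16159; evidence = 0.16159+0.083·0.809 = 0.22873; posterior = 0.706.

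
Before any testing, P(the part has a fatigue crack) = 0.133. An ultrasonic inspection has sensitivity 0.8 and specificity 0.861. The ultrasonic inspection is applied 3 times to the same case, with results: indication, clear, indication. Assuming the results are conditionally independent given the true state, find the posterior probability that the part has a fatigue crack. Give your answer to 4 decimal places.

With H the event that the part has a fatigue crack, the joint likelihood of the observed sequence is P(data|H) = 0.8·0.2·0.8 = 0.12800 and P(data|¬H) = 0.139·0.861·0.139 = 0.016635.
Bayes: P(H|data) = 0.133·0.12800 / (0.133·0.12800 + 0.867·0.016635) = 0.017024/0.031447 = 0.5414.

Posterior P(H) ≈ 0.5414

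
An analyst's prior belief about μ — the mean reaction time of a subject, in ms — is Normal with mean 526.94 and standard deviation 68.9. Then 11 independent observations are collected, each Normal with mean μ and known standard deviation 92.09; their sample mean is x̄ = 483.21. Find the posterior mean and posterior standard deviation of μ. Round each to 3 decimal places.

Posterior mean ≈ 489.320; posterior SD ≈ 25.754

Prior precision 1/τ₀² = 1/68.9² = 0.00021065; data precision n/σ² = 11/92.09² = 0.00129708.
Posterior precision = 0.00021065 + 0.00129708 = 0.00150773, giving posterior SD = 1/√0.00150773 = 25.754.
Posterior mean = (0.00021065·526.94 + 0.00129708·483.21) / 0.00150773 = 489.320.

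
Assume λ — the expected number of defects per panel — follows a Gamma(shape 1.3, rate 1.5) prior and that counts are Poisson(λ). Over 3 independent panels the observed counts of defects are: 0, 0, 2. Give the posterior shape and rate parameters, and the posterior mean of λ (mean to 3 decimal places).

The Poisson likelihood adds the total count to the shape and the number of exposure periods to the rate. Here ∑xᵢ = 2 and n = 3, so shape 1.3→3.3 and rate 1.5→4.5.
Posterior mean = shape/rate = 3.3/4.5 = 0.733.

Posterior: Gamma(shape=3.3, rate=4.5); mean ≈ 0.733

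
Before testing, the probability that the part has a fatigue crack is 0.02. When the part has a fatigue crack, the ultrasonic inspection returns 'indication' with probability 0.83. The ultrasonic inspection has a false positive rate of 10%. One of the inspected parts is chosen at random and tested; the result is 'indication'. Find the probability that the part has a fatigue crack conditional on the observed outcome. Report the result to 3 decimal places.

P(H | E) ≈ 0.145

Let H be the event that the part has a fatigue crack. P(H) = 0.02, so P(¬H) = 0.98. With E the 'indication' result, P(E|H) = 0.83 and P(E|¬H) = 0.1.
P(E) = 0.83·0.02 + 0.1·0.98 = 0.016600 + 0.098000 = 0.11460.
By Bayes' theorem, P(H|E) = 0.016600 / 0.11460 = 0.145.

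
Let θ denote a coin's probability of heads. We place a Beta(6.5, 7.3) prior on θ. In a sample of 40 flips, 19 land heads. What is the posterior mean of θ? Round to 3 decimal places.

Posterior mean ≈ 0.474

The binomial likelihood is conjugate to the Beta prior: with 19 successes and 21 failures, the posterior is Beta(6.5+19, 7.3+21) = Beta(25.5, 28.3).
Posterior mean = α/(α+β) = 25.5/53.8 = 0.474.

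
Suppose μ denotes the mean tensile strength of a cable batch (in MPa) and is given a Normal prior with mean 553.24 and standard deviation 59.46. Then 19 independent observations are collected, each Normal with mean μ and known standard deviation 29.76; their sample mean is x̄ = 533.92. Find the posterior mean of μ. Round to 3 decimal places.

With known σ, the Normal prior is conjugate. Weight on the data is w = (n/σ²)/(n/σ² + 1/τ₀²) = 0.0214530/(0.0214530+0.00028285) = 0.98699.
Posterior mean = w·x̄ + (1−w)·μ₀ = 0.98699·533.92 + 0.013013·553.24 = 534.171.

Posterior mean ≈ 534.171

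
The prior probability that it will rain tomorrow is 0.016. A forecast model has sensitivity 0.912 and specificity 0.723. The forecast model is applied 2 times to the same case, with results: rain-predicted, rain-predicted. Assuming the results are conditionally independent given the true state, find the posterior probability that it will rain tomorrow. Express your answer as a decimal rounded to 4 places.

Posterior P(H) ≈ 0.1498

With H the event that it will rain tomorrow, the joint likelihood of the observed sequence is P(data|H) = 0.912·0.912 = 0.83174 and P(data|¬H) = 0.277·0.277 = 0.076729.
Bayes: P(H|data) = 0.016·0.83174 / (0.016·0.83174 + 0.984·0.076729) = 0.013308/0.088809 = 0.1498.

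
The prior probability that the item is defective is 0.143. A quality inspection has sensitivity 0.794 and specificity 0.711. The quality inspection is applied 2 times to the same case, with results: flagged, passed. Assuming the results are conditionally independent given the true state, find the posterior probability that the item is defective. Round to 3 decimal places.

Posterior P(H) ≈ 0.117

Let H be the event that the item is defective; start with P(H) = 0.143. P('flagged'|H) = 0.794, P('flagged'|¬H) = 0.289.
Update on result 1 ('flagged'): P(H) ← 0.794·0.1430 / (0.794·0.1430 + 0.289·0.8570) = 0.11354/0.36121 = 0.3143.
Update on result 2 ('passed'): P(H) ← 0.206·0.3143 / (0.206·0.3143 + 0.711·0.6857) = 0.064753/0.55226 = 0.1173.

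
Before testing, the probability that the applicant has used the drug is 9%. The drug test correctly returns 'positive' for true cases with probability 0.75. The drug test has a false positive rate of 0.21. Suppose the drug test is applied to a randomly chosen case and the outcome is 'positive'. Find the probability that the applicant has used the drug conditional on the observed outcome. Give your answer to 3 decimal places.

P(H | E) ≈ 0.261

Write H for 'the applicant has used the drug'. Prior odds H:¬H = 0.09/0.91 = 0.098901. For the 'positive' outcome, the likelihood ratio is 0.75/0.21 = 3.5714.
Posterior odds = 0.098901 × 3.5714 = 0.35322, so P(H|E) = 0.35322/(1+0.35322) = 0.261.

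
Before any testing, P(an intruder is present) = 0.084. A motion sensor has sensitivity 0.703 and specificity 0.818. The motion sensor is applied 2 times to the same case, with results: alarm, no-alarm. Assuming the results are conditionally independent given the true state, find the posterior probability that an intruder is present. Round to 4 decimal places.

Let H be the event that an intruder is present; start with P(H) = 0.084. P('alarm'|H) = 0.703, P('alarm'|¬H) = 0.182.
Update on result 1 ('alarm'): P(H) ← 0.703·0.0840 / (0.703·0.0840 + 0.182·0.9160) = 0.059052/0.22576 = 0.2616.
Update on result 2 ('no-alarm'): P(H) ← 0.297·0.2616 / (0.297·0.2616 + 0.818·0.7384) = 0.077685/0.68172 = 0.1140.

Posterior P(H) ≈ 0.1140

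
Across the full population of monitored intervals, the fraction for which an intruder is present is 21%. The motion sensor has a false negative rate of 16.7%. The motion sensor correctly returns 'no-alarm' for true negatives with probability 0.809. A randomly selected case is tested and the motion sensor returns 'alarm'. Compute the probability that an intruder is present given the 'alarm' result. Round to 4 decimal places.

Let H be the event that an intruder is present. P(H) = 0.21, so P(¬H) = 0.79. With E the 'alarm' result, P(E|H) = 0.833 and P(E|¬H) = 0.191.
P(E) = 0.833·0.21 + 0.191·0.79 = 0.17493 + 0.15089 = 0.32582.
By Bayes' theorem, P(H|E) = 0.17493 / 0.32582 = 0.5369.

P(H | E) ≈ 0.5369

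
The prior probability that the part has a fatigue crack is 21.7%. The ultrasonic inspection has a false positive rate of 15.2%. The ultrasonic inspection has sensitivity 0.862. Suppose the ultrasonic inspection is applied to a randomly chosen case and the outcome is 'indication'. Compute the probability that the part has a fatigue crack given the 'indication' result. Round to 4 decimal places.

P(H | E) ≈ 0.6111

Let H be the event that the part has a fatigue crack. P(H) = 0.217, so P(¬H) = 0.783. With E the 'indication' result, P(E|H) = 0.862 and P(E|¬H) = 0.152.
P(E) = 0.862·0.217 + 0.152·0.783 = 0.18705 + 0.11902 = 0.30607.
By Bayes' theorem, P(H|E) = 0.18705 / 0.30607 = 0.6111.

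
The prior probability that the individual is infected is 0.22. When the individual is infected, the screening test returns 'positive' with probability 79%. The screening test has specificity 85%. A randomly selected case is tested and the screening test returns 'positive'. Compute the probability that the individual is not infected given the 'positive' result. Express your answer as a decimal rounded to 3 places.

Write H for 'the individual is infected'. Prior odds H:¬H = 0.22/0.78 = 0.28205. For the 'positive' outcome, the likelihood ratio is 0.79/0.15 = 5.2667.
Posterior odds = 0.28205 × 5.2667 = 1.4855, so P(H|E) = 1.4855/(1+1.4855) = 0.598. Then P(¬H|E) = 1 − 0.598 = 0.402.

P(¬H | E) ≈ 0.402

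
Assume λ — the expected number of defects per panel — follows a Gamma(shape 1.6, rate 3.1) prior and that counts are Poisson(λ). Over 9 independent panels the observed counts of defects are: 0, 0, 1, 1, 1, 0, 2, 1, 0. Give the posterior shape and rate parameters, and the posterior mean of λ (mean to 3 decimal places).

The Poisson likelihood adds the total count to the shape and the number of exposure periods to the rate. Here ∑xᵢ = 6 and n = 9, so shape 1.6→7.6 and rate 3.1→12.1.
E[λ | data] = 7.6/12.1 = 0.628.

Posterior: Gamma(shape=7.6, rate=12.1); mean ≈ 0.628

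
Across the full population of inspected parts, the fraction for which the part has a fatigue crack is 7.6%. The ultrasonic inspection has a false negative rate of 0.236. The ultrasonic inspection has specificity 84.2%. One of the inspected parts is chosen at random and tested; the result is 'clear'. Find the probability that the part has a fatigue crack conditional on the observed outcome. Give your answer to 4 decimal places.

Write H for 'the part has a fatigue crack'. Prior odds H:¬H = 0.076/0.924 = 0.082251. For the 'clear' outcome, the likelihood ratio is 0.236/0.842 = 0.28029.
Posterior odds = 0.082251 × 0.28029 = 0.023054, so P(H|E) = 0.023054/(1+0.023054) = 0.0225.

P(H | E) ≈ 0.0225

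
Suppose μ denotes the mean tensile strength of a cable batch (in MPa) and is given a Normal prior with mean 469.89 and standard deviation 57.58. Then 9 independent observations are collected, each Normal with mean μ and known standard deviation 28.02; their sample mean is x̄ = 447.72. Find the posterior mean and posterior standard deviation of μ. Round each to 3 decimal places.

With known σ, the Normal prior is conjugate. Weight on the data is w = (n/σ²)/(n/σ² + 1/τ₀²) = 0.0114632/(0.0114632+0.00030162) = 0.97436.
Posterior mean = w·x̄ + (1−w)·μ₀ = 0.97436·447.72 + 0.025637·469.89 = 448.288. Posterior variance = 1/(0.0114632+0.00030162) = 84.9991, so SD = 9.219.

Posterior mean ≈ 448.288; posterior SD ≈ 9.219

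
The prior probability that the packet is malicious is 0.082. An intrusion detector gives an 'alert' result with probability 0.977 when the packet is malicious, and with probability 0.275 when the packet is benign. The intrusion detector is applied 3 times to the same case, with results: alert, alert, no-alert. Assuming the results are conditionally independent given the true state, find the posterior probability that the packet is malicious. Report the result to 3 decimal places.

Posterior P(H) ≈ 0.035

Let H be the event that the packet is malicious; start with P(H) = 0.082. P('alert'|H) = 0.977, P('alert'|¬H) = 0.275.
Update on result 1 ('alert'): P(H) ← 0.977·0.0820 / (0.977·0.0820 + 0.275·0.9180) = 0.080114/0.33256 = 0.2409.
Update on result 2 ('alert'): P(H) ← 0.977·0.2409 / (0.977·0.2409 + 0.275·0.7591) = 0.23536/0.44411 = 0.5300.
Update on result 3 ('no-alert'): P(H) ← 0.023·0.5300 / (0.023·0.5300 + 0.725·0.4700) = 0.012189/0.35297 = 0.0345.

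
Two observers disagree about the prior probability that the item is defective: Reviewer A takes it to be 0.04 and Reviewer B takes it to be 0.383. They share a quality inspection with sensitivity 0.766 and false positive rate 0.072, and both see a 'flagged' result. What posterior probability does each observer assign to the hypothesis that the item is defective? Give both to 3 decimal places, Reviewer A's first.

The likelihood ratio for a 'flagged' result is 0.766/0.072 = 10.639.
Reviewer A: prior odds 0.04/0.96 = 0.041667; posterior odds 0.44329; posterior probability 0.307.
Reviewer B: prior odds 0.383/0.617 = 0.62075; posterior odds 6.6040; posterior probability 0.868.

Reviewer A: 0.307; Reviewer B: 0.868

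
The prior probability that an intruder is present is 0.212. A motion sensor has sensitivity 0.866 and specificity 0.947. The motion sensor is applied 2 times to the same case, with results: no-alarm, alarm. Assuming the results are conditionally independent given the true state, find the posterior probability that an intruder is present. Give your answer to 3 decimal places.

Let H be the event that an intruder is present; start with P(H) = 0.212. P('alarm'|H) = 0.866, P('alarm'|¬H) = 0.053.
Update on result 1 ('no-alarm'): P(H) ← 0.134·0.2120 / (0.134·0.2120 + 0.947·0.7880) = 0.028408/0.77464 = 0.0367.
Update on result 2 ('alarm'): P(H) ← 0.866·0.0367 / (0.866·0.0367 + 0.053·0.9633) = 0.031758/0.082815 = 0.3835.

Posterior P(H) ≈ 0.383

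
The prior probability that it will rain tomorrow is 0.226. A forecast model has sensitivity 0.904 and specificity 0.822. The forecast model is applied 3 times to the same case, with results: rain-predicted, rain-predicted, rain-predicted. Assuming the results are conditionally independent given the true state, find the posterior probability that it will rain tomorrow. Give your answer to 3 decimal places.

Posterior P(H) ≈ 0.975

Let H be the event that it will rain tomorrow; start with P(H) = 0.226. P('rain-predicted'|H) = 0.904, P('rain-predicted'|¬H) = 0.178.
Update on result 1 ('rain-predicted'): P(H) ← 0.904·0.2260 / (0.904·0.2260 + 0.178·0.7740) = 0.20430/0.34208 = 0.5972.
Update on result 2 ('rain-predicted'): P(H) ← 0.904·0.5972 / (0.904·0.5972 + 0.178·0.4028) = 0.53991/0.61160 = 0.8828.
Update on result 3 ('rain-predicted'): P(H) ← 0.904·0.8828 / (0.904·0.8828 + 0.178·0.1172) = 0.79804/0.81890 = 0.9745.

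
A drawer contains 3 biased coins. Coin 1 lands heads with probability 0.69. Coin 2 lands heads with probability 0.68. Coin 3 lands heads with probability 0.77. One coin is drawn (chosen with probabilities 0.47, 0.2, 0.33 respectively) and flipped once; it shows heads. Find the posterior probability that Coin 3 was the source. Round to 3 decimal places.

P(heads|C1) = 0.69; P(heads|C2) = 0.68; P(heads|C3) = 0.77.
Prior × likelihood for each source: 0.47·0.69=0.3243, 0.2·0.68=0.1360, 0.33·0.77=0.2541. Summing gives P(heads) = 0.71440.
P(Coin 3 | heads) = 0.2541 / 0.71440 = 0.356.

Posterior probability ≈ 0.356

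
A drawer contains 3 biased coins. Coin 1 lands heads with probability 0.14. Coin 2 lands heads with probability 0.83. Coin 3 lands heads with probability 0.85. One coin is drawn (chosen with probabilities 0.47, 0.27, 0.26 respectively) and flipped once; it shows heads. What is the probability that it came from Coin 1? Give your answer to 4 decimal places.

Tabulate prior·likelihood by source: [1] prior 0.47, lik 0.14, product 0.06580; [2] prior 0.27, lik 0.83, product 0.2241; [3] prior 0.26, lik 0.85, product 0.2210.
Normalizing constant = 0.51090; the posterior for Coin 1 is its product over the sum, 0.06580/0.51090 = 0.1288.

Posterior probability ≈ 0.1288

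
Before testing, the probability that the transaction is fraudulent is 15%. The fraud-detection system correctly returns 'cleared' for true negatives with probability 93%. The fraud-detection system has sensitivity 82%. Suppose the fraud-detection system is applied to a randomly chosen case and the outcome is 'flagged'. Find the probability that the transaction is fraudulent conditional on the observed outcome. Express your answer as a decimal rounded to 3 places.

Let H be the event that the transaction is fraudulent. P(H) = 0.15, so P(¬H) = 0.85. With E the 'flagged' result, P(E|H) = 0.82 and P(E|¬H) = 0.07.
P(E) = 0.82·0.15 + 0.07·0.85 = 0.12300 + 0.059500 = 0.18250.
By Bayes' theorem, P(H|E) = 0.12300 / 0.18250 = 0.674.

P(H | E) ≈ 0.674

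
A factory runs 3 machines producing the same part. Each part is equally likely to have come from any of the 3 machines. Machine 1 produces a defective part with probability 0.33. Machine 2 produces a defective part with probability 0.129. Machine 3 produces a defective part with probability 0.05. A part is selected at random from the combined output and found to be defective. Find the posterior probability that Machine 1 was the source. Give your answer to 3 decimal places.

Posterior probability ≈ 0.648

P(defective|M1) = 0.33; P(defective|M2) = 0.129; P(defective|M3) = 0.05.
Prior × likelihood for each source: 0.333333·0.33=0.1100, 0.333333·0.129=0.04300, 0.333333·0.05=0.01667. Summing gives P(defective) = 0.16967.
P(Machine 1 | defective) = 0.1100 / 0.16967 = 0.648.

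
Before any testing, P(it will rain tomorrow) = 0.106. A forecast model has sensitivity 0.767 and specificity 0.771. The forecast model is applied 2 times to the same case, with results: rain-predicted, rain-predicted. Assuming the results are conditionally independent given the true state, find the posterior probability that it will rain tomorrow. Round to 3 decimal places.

Let H be the event that it will rain tomorrow; start with P(H) = 0.106. P('rain-predicted'|H) = 0.767, P('rain-predicted'|¬H) = 0.229.
Update on result 1 ('rain-predicted'): P(H) ← 0.767·0.1060 / (0.767·0.1060 + 0.229·0.8940) = 0.081302/0.28603 = 0.2842.
Update on result 2 ('rain-predicted'): P(H) ← 0.767·0.2842 / (0.767·0.2842 + 0.229·0.7158) = 0.21802/0.38192 = 0.5708.

Posterior P(H) ≈ 0.571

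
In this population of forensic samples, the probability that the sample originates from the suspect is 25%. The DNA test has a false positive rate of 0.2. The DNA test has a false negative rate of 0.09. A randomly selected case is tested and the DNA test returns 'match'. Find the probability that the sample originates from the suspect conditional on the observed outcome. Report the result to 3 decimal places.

P(H | E) ≈ 0.603

Write H for 'the sample originates from the suspect'. Prior odds H:¬H = 0.25/0.75 = 0.33333. For the 'match' outcome, the likelihood ratio is 0.91/0.2 = 4.5500.
Posterior odds = 0.33333 × 4.5500 = 1.5167, so P(H|E) = 1.5167/(1+1.5167) = 0.603.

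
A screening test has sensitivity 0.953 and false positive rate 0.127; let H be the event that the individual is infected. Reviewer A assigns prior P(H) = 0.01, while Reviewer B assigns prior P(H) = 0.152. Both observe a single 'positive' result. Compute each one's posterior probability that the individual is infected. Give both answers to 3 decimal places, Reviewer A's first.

Reviewer A: 0.070; Reviewer B: 0.574

P('+'|H) = 0.953, P('+'|¬H) = 0.127.
Reviewer A: numerator 0.953·0.01 = 0.0095300; evidence = 0.0095300+0.127·0.99 = 0.13526; posterior = 0.070.
Reviewer B: numerator 0.953·0.152 = 0.14486; evidence = 0.14486+0.127·0.848 = 0.25255; posterior = 0.574.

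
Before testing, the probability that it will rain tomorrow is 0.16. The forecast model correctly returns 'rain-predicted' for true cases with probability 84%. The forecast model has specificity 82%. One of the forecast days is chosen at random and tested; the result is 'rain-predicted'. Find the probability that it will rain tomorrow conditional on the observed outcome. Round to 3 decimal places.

P(H | E) ≈ 0.471

Write H for 'it will rain tomorrow'. Prior odds H:¬H = 0.16/0.84 = 0.19048. For the 'rain-predicted' outcome, the likelihood ratio is 0.84/0.18 = 4.6667.
Posterior odds = 0.19048 × 4.6667 = 0.88889, so P(H|E) = 0.88889/(1+0.88889) = 0.471.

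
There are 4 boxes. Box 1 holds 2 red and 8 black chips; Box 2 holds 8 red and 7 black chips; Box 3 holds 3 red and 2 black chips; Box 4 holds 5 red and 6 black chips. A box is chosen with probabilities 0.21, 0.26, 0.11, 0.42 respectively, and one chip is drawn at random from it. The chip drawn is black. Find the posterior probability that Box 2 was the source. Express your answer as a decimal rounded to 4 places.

Posterior probability ≈ 0.2157

P(black|Box 1) = 0.8; P(black|Box 2) = 0.4667; P(black|Box 3) = 0.4; P(black|Box 4) = 0.5455.
Prior × likelihood for each source: 0.21·0.8=0.1680, 0.26·0.4667=0.1213, 0.11·0.4=0.04400, 0.42·0.5455=0.2291. Summing gives P(black) = 0.56242.
P(Box 2 | black) = 0.1213 / 0.56242 = 0.2157.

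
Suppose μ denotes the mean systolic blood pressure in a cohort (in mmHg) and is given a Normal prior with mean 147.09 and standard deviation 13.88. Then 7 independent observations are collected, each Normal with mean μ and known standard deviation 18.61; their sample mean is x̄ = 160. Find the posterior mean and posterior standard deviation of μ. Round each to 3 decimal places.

Prior precision 1/τ₀² = 1/13.88² = 0.00519064; data precision n/σ² = 7/18.61² = 0.0202118.
Posterior precision = 0.00519064 + 0.0202118 = 0.0254025, giving posterior SD = 1/√0.0254025 = 6.274.
Posterior mean = (0.00519064·147.09 + 0.0202118·160) / 0.0254025 = 157.362.

Posterior mean ≈ 157.362; posterior SD ≈ 6.274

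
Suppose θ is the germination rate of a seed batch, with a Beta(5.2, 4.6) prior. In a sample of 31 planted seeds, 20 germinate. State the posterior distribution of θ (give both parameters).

The binomial likelihood is conjugate to the Beta prior: with 20 successes and 11 failures, the posterior is Beta(5.2+20, 4.6+11) = Beta(25.2, 15.6).

Posterior: Beta(25.2, 15.6)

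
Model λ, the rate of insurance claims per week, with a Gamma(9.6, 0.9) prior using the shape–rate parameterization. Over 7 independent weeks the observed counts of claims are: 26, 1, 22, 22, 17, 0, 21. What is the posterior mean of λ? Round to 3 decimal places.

The Poisson likelihood adds the total count to the shape and the number of exposure periods to the rate. Here ∑xᵢ = 109 and n = 7, so shape 9.6→118.6 and rate 0.9→7.9.
Posterior mean = shape/rate = 118.6/7.9 = 15.013.

Posterior mean ≈ 15.013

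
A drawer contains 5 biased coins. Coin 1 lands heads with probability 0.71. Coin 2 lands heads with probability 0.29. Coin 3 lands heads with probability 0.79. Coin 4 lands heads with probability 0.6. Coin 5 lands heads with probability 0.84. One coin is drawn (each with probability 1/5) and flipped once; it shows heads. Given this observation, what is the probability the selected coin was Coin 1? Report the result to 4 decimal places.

Posterior probability ≈ 0.2198

P(heads|C1) = 0.71; P(heads|C2) = 0.29; P(heads|C3) = 0.79; P(heads|C4) = 0.6; P(heads|C5) = 0.84.
Prior × likelihood for each source: 0.2·0.71=0.1420, 0.2·0.29=0.05800, 0.2·0.79=0.1580, 0.2·0.6=0.1200, 0.2·0.84=0.1680. Summing gives P(heads) = 0.64600.
P(Coin 1 | heads) = 0.1420 / 0.64600 = 0.2198.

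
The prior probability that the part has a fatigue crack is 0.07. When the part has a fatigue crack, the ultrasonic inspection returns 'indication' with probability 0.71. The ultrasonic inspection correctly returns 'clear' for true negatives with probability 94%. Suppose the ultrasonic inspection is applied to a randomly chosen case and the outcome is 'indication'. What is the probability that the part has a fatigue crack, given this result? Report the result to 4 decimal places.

P(H | E) ≈ 0.4711

Let H be the event that the part has a fatigue crack. P(H) = 0.07, so P(¬H) = 0.93. With E the 'indication' result, P(E|H) = 0.71 and P(E|¬H) = 0.06.
P(E) = 0.71·0.07 + 0.06·0.93 = 0.049700 + 0.055800 = 0.10550.
By Bayes' theorem, P(H|E) = 0.049700 / 0.10550 = 0.4711.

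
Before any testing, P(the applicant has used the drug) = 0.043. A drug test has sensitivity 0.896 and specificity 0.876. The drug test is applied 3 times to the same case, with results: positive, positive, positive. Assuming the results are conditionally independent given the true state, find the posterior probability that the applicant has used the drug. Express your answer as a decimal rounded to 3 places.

Posterior P(H) ≈ 0.944

With H the event that the applicant has used the drug, the joint likelihood of the observed sequence is P(data|H) = 0.896·0.896·0.896 = 0.71932 and P(data|¬H) = 0.124·0.124·0.124 = 0.0019066.
Bayes: P(H|data) = 0.043·0.71932 / (0.043·0.71932 + 0.957·0.0019066) = 0.030931/0.032756 = 0.9443.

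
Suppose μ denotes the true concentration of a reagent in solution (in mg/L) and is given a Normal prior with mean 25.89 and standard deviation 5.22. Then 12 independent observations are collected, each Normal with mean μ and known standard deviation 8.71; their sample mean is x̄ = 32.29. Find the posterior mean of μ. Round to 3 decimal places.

Prior precision 1/τ₀² = 1/5.22² = 0.0366994; data precision n/σ² = 12/8.71² = 0.158178.
Posterior precision = 0.0366994 + 0.158178 = 0.194877.
Posterior mean = (0.0366994·25.89 + 0.158178·32.29) / 0.194877 = 31.085.

Posterior mean ≈ 31.085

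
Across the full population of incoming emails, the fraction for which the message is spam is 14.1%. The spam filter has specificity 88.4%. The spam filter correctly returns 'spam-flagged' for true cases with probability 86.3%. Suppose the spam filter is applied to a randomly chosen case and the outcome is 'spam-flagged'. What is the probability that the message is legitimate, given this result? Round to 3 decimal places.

Write H for 'the message is spam'. Prior odds H:¬H = 0.141/0.859 = 0.16414. For the 'spam-flagged' outcome, the likelihood ratio is 0.863/0.116 = 7.4397.
Posterior odds = 0.16414 × 7.4397 = 1.2212, so P(H|E) = 1.2212/(1+1.2212) = 0.550. Then P(¬H|E) = 1 − 0.550 = 0.450.

P(¬H | E) ≈ 0.450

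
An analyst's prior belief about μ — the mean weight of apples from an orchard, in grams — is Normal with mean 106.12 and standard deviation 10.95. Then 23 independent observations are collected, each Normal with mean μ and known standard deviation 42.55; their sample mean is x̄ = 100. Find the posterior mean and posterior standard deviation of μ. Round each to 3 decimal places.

Posterior mean ≈ 102.425; posterior SD ≈ 6.893

Prior precision 1/τ₀² = 1/10.95² = 0.00834011; data precision n/σ² = 23/42.55² = 0.0127037.
Posterior precision = 0.00834011 + 0.0127037 = 0.0210438, giving posterior SD = 1/√0.0210438 = 6.893.
Posterior mean = (0.00834011·106.12 + 0.0127037·100) / 0.0210438 = 102.425.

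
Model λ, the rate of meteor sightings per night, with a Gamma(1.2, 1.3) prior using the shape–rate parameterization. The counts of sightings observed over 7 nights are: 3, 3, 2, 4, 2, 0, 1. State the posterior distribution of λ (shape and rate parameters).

Posterior: Gamma(shape=16.2, rate=8.3)

The Poisson likelihood adds the total count to the shape and the number of exposure periods to the rate. Here ∑xᵢ = 15 and n = 7, so shape 1.2→16.2 and rate 1.3→8.3.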